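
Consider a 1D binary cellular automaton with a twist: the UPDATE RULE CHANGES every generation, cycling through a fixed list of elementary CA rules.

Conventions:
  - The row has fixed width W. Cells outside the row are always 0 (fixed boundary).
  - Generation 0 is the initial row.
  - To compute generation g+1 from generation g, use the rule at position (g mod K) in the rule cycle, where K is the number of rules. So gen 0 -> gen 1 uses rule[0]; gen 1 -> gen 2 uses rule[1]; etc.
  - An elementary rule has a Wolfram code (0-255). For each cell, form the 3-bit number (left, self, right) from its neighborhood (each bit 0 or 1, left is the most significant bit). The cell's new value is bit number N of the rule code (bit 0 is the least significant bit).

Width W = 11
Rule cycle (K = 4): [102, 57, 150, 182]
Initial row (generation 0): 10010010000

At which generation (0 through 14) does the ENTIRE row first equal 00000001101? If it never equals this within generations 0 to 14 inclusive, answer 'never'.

Gen 0: 10010010000
Gen 1 (rule 102): 10110110000
Gen 2 (rule 57): 01101101111
Gen 3 (rule 150): 10000000110
Gen 4 (rule 182): 11000001001
Gen 5 (rule 102): 01000011011
Gen 6 (rule 57): 00111010110
Gen 7 (rule 150): 01010010001
Gen 8 (rule 182): 11111111011
Gen 9 (rule 102): 00000001101
Gen 10 (rule 57): 11111101010
Gen 11 (rule 150): 01111001011
Gen 12 (rule 182): 10110111100
Gen 13 (rule 102): 11011000100
Gen 14 (rule 57): 10110110011

Answer: 9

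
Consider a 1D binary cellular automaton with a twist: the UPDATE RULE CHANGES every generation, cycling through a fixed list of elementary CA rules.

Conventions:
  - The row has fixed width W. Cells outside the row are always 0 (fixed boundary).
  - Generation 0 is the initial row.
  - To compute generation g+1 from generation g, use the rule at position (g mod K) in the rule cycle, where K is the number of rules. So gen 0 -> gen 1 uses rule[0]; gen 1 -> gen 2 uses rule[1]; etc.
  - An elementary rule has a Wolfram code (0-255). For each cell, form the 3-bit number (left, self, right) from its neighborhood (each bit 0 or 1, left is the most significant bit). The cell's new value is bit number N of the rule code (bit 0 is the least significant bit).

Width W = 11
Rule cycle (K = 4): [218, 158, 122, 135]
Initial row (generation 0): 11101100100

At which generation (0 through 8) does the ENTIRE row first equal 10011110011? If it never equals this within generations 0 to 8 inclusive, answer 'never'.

Gen 0: 11101100100
Gen 1 (rule 218): 11101111010
Gen 2 (rule 158): 11001110011
Gen 3 (rule 122): 11111011111
Gen 4 (rule 135): 01110001110
Gen 5 (rule 218): 11111011111
Gen 6 (rule 158): 11110011110
Gen 7 (rule 122): 10011110011
Gen 8 (rule 135): 10101100100

Answer: 7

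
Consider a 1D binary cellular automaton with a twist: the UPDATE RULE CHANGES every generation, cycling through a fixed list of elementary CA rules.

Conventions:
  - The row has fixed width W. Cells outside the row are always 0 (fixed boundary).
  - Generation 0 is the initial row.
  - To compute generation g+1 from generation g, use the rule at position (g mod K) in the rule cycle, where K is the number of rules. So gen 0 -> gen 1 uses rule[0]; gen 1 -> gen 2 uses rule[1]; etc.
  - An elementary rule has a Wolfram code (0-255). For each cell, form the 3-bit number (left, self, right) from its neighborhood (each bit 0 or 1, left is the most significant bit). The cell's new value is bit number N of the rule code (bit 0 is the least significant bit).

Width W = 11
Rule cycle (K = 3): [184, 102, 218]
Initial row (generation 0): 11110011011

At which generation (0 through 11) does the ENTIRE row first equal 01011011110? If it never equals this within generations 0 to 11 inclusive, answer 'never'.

Gen 0: 11110011011
Gen 1 (rule 184): 11101010110
Gen 2 (rule 102): 00111111010
Gen 3 (rule 218): 01111111001
Gen 4 (rule 184): 01111110100
Gen 5 (rule 102): 10000011100
Gen 6 (rule 218): 01000111110
Gen 7 (rule 184): 00100111101
Gen 8 (rule 102): 01101000111
Gen 9 (rule 218): 11100101111
Gen 10 (rule 184): 11010011110
Gen 11 (rule 102): 01110100010

Answer: never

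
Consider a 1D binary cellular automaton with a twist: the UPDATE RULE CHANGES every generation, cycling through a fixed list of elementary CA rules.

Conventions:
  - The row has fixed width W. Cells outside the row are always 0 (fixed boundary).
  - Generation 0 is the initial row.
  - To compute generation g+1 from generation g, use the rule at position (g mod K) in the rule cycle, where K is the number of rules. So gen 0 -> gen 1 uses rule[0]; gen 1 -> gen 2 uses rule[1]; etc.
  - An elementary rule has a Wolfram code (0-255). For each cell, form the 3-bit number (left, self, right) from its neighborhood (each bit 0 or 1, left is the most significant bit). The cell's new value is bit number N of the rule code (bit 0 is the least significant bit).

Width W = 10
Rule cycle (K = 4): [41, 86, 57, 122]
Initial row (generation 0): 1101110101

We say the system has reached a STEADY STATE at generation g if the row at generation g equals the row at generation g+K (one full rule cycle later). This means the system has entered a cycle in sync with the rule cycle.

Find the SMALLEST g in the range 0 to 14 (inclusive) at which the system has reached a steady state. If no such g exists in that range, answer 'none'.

Answer: none

Derivation:
Gen 0: 1101110101
Gen 1 (rule 41): 1011001010
Gen 2 (rule 86): 1001111011
Gen 3 (rule 57): 0101000110
Gen 4 (rule 122): 1010101111
Gen 5 (rule 41): 0101011000
Gen 6 (rule 86): 1101001100
Gen 7 (rule 57): 1010101011
Gen 8 (rule 122): 0101010111
Gen 9 (rule 41): 0010101100
Gen 10 (rule 86): 0110100110
Gen 11 (rule 57): 0101010101
Gen 12 (rule 122): 1010101010
Gen 13 (rule 41): 0101010100
Gen 14 (rule 86): 1101010110
Gen 15 (rule 57): 1010101101
Gen 16 (rule 122): 0101011110
Gen 17 (rule 41): 0010110000
Gen 18 (rule 86): 0110011000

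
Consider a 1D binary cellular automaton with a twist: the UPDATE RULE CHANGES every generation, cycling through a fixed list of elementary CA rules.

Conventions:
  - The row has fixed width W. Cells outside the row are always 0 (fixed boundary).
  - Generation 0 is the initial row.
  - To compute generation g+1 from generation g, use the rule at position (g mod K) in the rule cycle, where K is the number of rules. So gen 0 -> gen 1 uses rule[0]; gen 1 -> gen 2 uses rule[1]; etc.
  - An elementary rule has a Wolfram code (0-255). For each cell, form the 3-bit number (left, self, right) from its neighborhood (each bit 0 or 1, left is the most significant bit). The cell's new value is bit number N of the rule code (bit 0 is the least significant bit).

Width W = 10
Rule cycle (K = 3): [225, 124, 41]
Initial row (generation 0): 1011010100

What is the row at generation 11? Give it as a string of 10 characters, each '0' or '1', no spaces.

Answer: 0001011011

Derivation:
Gen 0: 1011010100
Gen 1 (rule 225): 0101101001
Gen 2 (rule 124): 0111111101
Gen 3 (rule 41): 0100000010
Gen 4 (rule 225): 0001111000
Gen 5 (rule 124): 0001001100
Gen 6 (rule 41): 1100001001
Gen 7 (rule 225): 0101100000
Gen 8 (rule 124): 0111110000
Gen 9 (rule 41): 0100000111
Gen 10 (rule 225): 0001110011
Gen 11 (rule 124): 0001011011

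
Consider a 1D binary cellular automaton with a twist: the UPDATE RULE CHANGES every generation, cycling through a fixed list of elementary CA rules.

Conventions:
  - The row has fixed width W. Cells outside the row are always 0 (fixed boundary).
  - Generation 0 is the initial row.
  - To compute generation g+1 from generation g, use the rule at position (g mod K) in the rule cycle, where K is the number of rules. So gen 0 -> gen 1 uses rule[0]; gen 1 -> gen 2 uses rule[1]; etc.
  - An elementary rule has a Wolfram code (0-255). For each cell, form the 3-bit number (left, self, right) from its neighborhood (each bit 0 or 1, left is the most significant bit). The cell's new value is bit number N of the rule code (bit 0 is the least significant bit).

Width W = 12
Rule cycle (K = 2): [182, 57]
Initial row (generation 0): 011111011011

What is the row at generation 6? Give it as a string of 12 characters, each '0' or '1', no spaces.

Answer: 100001110011

Derivation:
Gen 0: 011111011011
Gen 1 (rule 182): 101110100100
Gen 2 (rule 57): 011001010011
Gen 3 (rule 182): 100111111100
Gen 4 (rule 57): 010100000011
Gen 5 (rule 182): 111110000100
Gen 6 (rule 57): 100001110011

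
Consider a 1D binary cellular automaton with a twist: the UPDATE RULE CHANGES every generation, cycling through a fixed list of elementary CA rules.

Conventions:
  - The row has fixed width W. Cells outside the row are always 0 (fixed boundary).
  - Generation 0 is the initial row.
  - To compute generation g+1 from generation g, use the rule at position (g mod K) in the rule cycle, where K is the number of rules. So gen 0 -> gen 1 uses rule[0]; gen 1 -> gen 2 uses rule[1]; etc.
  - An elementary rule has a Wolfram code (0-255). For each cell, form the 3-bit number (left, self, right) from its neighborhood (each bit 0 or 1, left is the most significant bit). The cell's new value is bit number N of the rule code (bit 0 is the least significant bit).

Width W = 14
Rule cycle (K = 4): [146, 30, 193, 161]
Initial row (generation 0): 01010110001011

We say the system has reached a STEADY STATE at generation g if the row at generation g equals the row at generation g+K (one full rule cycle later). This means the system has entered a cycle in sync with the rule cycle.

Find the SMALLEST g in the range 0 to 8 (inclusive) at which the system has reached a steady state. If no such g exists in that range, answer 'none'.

Answer: none

Derivation:
Gen 0: 01010110001011
Gen 1 (rule 146): 10000001010000
Gen 2 (rule 30): 11000011011000
Gen 3 (rule 193): 01011001001011
Gen 4 (rule 161): 00100000000100
Gen 5 (rule 146): 01010000001010
Gen 6 (rule 30): 11011000011011
Gen 7 (rule 193): 01001011001001
Gen 8 (rule 161): 00000100000000
Gen 9 (rule 146): 00001010000000
Gen 10 (rule 30): 00011011000000
Gen 11 (rule 193): 11001001011111
Gen 12 (rule 161): 00000000101110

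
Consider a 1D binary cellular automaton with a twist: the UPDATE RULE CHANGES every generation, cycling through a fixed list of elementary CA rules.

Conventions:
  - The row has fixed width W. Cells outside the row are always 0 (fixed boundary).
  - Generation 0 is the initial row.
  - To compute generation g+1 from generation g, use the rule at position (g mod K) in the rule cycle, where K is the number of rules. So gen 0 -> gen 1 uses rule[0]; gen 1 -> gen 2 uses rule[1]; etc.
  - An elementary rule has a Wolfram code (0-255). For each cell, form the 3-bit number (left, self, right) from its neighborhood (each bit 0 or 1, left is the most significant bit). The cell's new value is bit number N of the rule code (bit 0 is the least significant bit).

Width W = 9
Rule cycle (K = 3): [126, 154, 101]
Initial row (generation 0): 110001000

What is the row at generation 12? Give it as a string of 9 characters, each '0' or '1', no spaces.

Answer: 111100010

Derivation:
Gen 0: 110001000
Gen 1 (rule 126): 111011100
Gen 2 (rule 154): 110011010
Gen 3 (rule 101): 010001110
Gen 4 (rule 126): 111011011
Gen 5 (rule 154): 110010010
Gen 6 (rule 101): 010010010
Gen 7 (rule 126): 111111111
Gen 8 (rule 154): 111111110
Gen 9 (rule 101): 000000010
Gen 10 (rule 126): 000000111
Gen 11 (rule 154): 000001110
Gen 12 (rule 101): 111100010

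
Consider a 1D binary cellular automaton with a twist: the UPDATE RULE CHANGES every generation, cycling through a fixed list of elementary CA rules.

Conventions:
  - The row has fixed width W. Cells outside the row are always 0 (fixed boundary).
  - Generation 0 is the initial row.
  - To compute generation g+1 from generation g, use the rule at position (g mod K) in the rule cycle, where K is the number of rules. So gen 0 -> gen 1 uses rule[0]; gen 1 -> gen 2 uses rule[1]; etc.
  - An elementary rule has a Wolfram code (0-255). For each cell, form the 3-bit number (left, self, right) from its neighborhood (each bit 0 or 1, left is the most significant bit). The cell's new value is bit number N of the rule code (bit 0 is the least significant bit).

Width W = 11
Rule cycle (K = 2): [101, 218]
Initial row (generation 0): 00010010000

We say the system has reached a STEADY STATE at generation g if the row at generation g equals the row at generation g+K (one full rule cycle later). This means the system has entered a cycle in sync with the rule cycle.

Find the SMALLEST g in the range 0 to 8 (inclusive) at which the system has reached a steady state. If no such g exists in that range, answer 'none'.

Answer: none

Derivation:
Gen 0: 00010010000
Gen 1 (rule 101): 11010010111
Gen 2 (rule 218): 11001100111
Gen 3 (rule 101): 01000100001
Gen 4 (rule 218): 10101010010
Gen 5 (rule 101): 11111110010
Gen 6 (rule 218): 11111111101
Gen 7 (rule 101): 00000000111
Gen 8 (rule 218): 00000001111
Gen 9 (rule 101): 11111100001
Gen 10 (rule 218): 11111110010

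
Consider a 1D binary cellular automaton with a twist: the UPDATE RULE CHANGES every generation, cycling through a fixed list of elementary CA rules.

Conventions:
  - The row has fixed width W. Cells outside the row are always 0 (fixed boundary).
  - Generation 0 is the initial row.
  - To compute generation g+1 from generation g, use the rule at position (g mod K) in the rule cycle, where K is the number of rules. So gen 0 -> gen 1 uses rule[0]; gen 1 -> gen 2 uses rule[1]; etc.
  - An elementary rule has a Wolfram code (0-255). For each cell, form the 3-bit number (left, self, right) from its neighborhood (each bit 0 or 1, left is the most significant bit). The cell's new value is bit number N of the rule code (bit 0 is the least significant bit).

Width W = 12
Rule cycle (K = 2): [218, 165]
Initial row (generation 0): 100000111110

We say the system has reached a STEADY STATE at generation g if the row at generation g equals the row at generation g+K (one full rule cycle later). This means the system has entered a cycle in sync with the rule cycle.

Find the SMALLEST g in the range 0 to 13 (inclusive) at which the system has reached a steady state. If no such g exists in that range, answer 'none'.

Answer: 7

Derivation:
Gen 0: 100000111110
Gen 1 (rule 218): 010001111111
Gen 2 (rule 165): 010100111110
Gen 3 (rule 218): 100011111111
Gen 4 (rule 165): 101001111110
Gen 5 (rule 218): 000111111111
Gen 6 (rule 165): 110011111110
Gen 7 (rule 218): 111111111111
Gen 8 (rule 165): 011111111110
Gen 9 (rule 218): 111111111111
Gen 10 (rule 165): 011111111110
Gen 11 (rule 218): 111111111111
Gen 12 (rule 165): 011111111110
Gen 13 (rule 218): 111111111111
Gen 14 (rule 165): 011111111110
Gen 15 (rule 218): 111111111111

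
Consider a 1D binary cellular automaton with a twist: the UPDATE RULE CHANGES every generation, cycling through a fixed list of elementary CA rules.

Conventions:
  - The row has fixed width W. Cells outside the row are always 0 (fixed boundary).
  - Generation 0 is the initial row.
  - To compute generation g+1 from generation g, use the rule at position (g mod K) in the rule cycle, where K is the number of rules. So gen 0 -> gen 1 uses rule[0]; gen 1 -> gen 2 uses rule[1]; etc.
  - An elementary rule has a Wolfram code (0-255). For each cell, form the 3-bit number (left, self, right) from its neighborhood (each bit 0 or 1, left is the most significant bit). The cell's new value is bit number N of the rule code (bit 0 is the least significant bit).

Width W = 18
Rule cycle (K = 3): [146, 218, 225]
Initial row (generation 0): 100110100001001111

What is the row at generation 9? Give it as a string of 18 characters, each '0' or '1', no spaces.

Gen 0: 100110100001001111
Gen 1 (rule 146): 011000010010110110
Gen 2 (rule 218): 111100101100110111
Gen 3 (rule 225): 011100010100011011
Gen 4 (rule 146): 101010100010100000
Gen 5 (rule 218): 000000010100010000
Gen 6 (rule 225): 111111001001000111
Gen 7 (rule 146): 011110110110101010
Gen 8 (rule 218): 111110110110000001
Gen 9 (rule 225): 011111011010111100

Answer: 011111011010111100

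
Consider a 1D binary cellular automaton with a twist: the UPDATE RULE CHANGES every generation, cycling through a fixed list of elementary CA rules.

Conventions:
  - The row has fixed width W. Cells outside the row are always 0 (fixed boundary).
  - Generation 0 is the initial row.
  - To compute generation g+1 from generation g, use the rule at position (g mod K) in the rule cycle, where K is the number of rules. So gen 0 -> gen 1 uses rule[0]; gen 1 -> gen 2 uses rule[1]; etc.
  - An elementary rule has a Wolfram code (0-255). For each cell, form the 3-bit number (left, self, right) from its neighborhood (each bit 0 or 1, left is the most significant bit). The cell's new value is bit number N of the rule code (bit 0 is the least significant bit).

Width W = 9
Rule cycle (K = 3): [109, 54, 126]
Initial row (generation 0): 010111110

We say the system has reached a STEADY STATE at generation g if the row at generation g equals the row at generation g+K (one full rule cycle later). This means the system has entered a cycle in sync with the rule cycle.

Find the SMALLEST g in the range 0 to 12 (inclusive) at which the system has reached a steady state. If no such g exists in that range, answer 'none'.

Answer: 12

Derivation:
Gen 0: 010111110
Gen 1 (rule 109): 011100010
Gen 2 (rule 54): 100010111
Gen 3 (rule 126): 110111101
Gen 4 (rule 109): 111100111
Gen 5 (rule 54): 000011000
Gen 6 (rule 126): 000111100
Gen 7 (rule 109): 110100101
Gen 8 (rule 54): 001111111
Gen 9 (rule 126): 011000001
Gen 10 (rule 109): 011011101
Gen 11 (rule 54): 100100011
Gen 12 (rule 126): 111110111
Gen 13 (rule 109): 100011101
Gen 14 (rule 54): 110100011
Gen 15 (rule 126): 111110111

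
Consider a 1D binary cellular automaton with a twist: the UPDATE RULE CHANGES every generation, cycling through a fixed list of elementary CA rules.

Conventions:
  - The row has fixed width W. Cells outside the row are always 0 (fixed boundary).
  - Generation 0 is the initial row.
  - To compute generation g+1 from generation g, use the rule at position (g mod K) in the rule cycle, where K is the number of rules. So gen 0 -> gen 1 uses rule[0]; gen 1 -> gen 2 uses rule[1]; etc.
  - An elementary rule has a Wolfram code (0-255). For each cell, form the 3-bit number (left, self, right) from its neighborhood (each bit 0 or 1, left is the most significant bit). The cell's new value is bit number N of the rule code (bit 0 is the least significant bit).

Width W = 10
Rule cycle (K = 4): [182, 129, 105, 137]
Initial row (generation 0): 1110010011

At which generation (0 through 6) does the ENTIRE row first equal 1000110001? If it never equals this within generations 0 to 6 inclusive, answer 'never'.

Answer: 6

Derivation:
Gen 0: 1110010011
Gen 1 (rule 182): 0101111100
Gen 2 (rule 129): 0000111001
Gen 3 (rule 105): 1110101000
Gen 4 (rule 137): 1100000011
Gen 5 (rule 182): 0010000100
Gen 6 (rule 129): 1000110001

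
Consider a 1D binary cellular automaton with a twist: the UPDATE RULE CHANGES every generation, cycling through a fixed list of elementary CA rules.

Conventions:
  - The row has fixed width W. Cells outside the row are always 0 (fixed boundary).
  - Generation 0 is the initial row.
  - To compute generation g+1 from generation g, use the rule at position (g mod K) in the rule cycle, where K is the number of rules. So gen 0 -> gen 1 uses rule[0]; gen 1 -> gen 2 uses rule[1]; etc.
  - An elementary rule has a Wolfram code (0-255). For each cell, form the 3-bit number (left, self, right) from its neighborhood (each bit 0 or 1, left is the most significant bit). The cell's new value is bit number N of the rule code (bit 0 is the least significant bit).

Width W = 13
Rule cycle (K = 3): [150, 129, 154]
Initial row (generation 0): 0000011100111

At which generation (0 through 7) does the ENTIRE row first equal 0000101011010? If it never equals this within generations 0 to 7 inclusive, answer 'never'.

Gen 0: 0000011100111
Gen 1 (rule 150): 0000101011010
Gen 2 (rule 129): 1110000000000
Gen 3 (rule 154): 1101000000000
Gen 4 (rule 150): 0001100000000
Gen 5 (rule 129): 1100001111111
Gen 6 (rule 154): 1010011111110
Gen 7 (rule 150): 1011101111101

Answer: 1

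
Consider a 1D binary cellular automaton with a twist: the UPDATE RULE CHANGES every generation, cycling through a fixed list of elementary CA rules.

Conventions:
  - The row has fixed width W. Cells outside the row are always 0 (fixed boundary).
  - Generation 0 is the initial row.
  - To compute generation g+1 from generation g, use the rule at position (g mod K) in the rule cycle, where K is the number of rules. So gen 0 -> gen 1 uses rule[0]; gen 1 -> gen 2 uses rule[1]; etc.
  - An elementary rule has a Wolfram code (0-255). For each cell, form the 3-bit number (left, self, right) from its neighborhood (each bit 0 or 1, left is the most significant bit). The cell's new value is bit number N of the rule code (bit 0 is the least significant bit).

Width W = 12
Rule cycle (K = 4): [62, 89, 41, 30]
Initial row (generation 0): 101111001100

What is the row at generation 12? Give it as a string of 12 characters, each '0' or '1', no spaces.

Gen 0: 101111001100
Gen 1 (rule 62): 111000111010
Gen 2 (rule 89): 101110101001
Gen 3 (rule 41): 011001010000
Gen 4 (rule 30): 110111011000
Gen 5 (rule 62): 101100110100
Gen 6 (rule 89): 001110110011
Gen 7 (rule 41): 101001100010
Gen 8 (rule 30): 101111010111
Gen 9 (rule 62): 111000111100
Gen 10 (rule 89): 101110100111
Gen 11 (rule 41): 011001000100
Gen 12 (rule 30): 110111101110

Answer: 110111101110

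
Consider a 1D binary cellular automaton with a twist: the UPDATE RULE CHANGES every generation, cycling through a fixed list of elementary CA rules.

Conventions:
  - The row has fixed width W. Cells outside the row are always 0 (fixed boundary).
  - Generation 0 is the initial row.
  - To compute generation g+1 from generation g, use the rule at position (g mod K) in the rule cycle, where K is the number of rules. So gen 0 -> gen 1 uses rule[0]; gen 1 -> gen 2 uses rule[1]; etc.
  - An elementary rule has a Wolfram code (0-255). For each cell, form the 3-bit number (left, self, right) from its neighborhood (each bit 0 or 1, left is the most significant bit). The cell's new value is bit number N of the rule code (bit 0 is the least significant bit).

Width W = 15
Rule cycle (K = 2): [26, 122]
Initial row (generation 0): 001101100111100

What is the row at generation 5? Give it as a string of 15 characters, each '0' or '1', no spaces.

Answer: 101010010001000

Derivation:
Gen 0: 001101100111100
Gen 1 (rule 26): 011001011100010
Gen 2 (rule 122): 111110110110101
Gen 3 (rule 26): 100000100100000
Gen 4 (rule 122): 010001011010000
Gen 5 (rule 26): 101010010001000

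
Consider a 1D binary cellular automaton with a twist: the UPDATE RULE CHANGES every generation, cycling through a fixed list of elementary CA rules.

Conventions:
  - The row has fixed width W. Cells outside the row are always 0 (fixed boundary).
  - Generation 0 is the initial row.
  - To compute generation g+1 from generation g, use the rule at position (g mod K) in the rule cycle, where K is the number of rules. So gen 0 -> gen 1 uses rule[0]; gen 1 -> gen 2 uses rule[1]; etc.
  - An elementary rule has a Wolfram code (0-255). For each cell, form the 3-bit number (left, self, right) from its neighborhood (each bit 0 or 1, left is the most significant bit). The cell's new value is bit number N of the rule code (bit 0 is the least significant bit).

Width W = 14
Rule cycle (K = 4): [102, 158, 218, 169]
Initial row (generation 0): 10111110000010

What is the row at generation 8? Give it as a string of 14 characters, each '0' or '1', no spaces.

Answer: 10000010110000

Derivation:
Gen 0: 10111110000010
Gen 1 (rule 102): 11000010000110
Gen 2 (rule 158): 10100111001101
Gen 3 (rule 218): 00011111111100
Gen 4 (rule 169): 11011111111001
Gen 5 (rule 102): 01100000001011
Gen 6 (rule 158): 11010000011010
Gen 7 (rule 218): 11001000111001
Gen 8 (rule 169): 10000010110000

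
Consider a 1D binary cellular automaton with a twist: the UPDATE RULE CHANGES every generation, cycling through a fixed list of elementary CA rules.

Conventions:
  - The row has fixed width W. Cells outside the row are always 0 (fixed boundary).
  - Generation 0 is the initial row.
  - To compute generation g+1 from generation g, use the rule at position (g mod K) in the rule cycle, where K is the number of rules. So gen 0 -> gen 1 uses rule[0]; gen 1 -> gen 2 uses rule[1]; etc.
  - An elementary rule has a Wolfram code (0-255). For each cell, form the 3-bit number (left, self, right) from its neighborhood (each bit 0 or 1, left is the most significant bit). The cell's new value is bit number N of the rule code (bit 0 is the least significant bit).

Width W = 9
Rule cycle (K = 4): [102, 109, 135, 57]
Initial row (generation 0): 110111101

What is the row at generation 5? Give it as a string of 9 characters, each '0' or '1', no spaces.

Answer: 101011110

Derivation:
Gen 0: 110111101
Gen 1 (rule 102): 011000111
Gen 2 (rule 109): 011010101
Gen 3 (rule 135): 100010101
Gen 4 (rule 57): 011001010
Gen 5 (rule 102): 101011110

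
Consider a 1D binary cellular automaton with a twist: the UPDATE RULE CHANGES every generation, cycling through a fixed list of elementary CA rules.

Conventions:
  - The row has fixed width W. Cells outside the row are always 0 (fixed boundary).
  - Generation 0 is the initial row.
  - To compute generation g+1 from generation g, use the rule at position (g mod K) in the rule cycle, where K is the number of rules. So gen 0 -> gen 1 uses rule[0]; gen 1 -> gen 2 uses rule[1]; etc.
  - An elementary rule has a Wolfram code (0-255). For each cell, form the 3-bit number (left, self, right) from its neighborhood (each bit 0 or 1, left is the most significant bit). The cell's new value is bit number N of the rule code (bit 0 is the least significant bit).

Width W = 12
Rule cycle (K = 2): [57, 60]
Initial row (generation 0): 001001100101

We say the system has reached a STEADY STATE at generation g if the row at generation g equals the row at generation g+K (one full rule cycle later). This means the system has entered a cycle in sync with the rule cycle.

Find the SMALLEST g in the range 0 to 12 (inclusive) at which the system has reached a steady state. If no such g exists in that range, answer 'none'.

Answer: none

Derivation:
Gen 0: 001001100101
Gen 1 (rule 57): 100101010010
Gen 2 (rule 60): 110111111011
Gen 3 (rule 57): 101100000110
Gen 4 (rule 60): 111010000101
Gen 5 (rule 57): 100101110010
Gen 6 (rule 60): 110111001011
Gen 7 (rule 57): 101100100110
Gen 8 (rule 60): 111010110101
Gen 9 (rule 57): 100101101010
Gen 10 (rule 60): 110111011111
Gen 11 (rule 57): 101100110000
Gen 12 (rule 60): 111010101000
Gen 13 (rule 57): 100101010111
Gen 14 (rule 60): 110111111100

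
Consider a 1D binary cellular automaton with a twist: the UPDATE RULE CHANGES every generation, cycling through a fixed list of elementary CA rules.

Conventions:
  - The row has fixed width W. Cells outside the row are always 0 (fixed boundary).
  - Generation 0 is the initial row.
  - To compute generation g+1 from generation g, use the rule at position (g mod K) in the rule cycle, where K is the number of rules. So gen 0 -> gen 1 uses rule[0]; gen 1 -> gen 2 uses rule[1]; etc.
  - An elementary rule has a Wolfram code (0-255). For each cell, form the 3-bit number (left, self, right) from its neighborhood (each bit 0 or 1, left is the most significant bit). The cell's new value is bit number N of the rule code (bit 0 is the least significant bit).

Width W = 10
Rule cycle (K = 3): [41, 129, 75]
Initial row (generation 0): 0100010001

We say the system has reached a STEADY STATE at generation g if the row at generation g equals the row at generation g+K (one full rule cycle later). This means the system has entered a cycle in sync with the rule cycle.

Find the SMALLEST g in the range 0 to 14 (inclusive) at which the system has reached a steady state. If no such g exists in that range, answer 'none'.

Gen 0: 0100010001
Gen 1 (rule 41): 0001000100
Gen 2 (rule 129): 1100010001
Gen 3 (rule 75): 1101100110
Gen 4 (rule 41): 1011000100
Gen 5 (rule 129): 0000010001
Gen 6 (rule 75): 1111100110
Gen 7 (rule 41): 1000000100
Gen 8 (rule 129): 0011110001
Gen 9 (rule 75): 1110010110
Gen 10 (rule 41): 1000001100
Gen 11 (rule 129): 0011100001
Gen 12 (rule 75): 1110101110
Gen 13 (rule 41): 1001011000
Gen 14 (rule 129): 0000000011
Gen 15 (rule 75): 1111111111
Gen 16 (rule 41): 1000000000
Gen 17 (rule 129): 0011111111

Answer: none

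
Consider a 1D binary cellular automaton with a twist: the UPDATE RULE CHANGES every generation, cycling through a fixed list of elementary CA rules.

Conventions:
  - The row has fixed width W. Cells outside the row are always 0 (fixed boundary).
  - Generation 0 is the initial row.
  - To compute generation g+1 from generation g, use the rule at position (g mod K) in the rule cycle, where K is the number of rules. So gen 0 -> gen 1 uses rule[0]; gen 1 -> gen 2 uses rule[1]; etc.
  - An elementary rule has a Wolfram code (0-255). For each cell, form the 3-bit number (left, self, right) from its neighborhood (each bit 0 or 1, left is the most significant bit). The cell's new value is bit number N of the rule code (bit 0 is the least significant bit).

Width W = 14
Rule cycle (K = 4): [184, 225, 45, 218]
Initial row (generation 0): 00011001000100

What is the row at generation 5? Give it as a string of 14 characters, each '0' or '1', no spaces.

Gen 0: 00011001000100
Gen 1 (rule 184): 00010100100010
Gen 2 (rule 225): 11001000001000
Gen 3 (rule 45): 10001011101011
Gen 4 (rule 218): 01010011100011
Gen 5 (rule 184): 00101011010010

Answer: 00101011010010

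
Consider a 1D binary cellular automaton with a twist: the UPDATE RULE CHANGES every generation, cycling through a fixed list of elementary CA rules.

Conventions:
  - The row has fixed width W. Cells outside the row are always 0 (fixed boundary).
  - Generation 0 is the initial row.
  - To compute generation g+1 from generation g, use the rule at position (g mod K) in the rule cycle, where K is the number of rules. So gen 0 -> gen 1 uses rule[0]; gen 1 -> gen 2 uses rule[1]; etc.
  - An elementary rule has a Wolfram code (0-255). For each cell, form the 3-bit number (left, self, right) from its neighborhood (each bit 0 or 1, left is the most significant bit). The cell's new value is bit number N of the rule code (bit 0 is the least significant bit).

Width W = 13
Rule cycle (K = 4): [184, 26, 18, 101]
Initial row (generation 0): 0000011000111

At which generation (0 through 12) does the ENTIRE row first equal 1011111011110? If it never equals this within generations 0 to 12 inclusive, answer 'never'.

Gen 0: 0000011000111
Gen 1 (rule 184): 0000010100110
Gen 2 (rule 26): 0000100011101
Gen 3 (rule 18): 0001010100000
Gen 4 (rule 101): 1101111101111
Gen 5 (rule 184): 1011111011110
Gen 6 (rule 26): 0010000010001
Gen 7 (rule 18): 0101000101010
Gen 8 (rule 101): 0111010111110
Gen 9 (rule 184): 0110101111101
Gen 10 (rule 26): 1100001000000
Gen 11 (rule 18): 0010010100000
Gen 12 (rule 101): 1010011101111

Answer: 5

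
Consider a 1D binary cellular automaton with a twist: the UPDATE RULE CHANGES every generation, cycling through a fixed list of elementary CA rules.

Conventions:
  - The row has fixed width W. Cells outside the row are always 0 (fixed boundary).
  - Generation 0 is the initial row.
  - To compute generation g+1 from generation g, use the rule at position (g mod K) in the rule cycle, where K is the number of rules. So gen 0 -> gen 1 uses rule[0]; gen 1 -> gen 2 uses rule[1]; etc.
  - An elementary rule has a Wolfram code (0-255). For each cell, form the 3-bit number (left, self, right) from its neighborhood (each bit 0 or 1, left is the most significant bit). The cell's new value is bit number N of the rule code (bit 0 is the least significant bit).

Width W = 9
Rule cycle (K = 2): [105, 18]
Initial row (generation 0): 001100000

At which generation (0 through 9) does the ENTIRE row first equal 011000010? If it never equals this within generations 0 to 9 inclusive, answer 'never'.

Answer: never

Derivation:
Gen 0: 001100000
Gen 1 (rule 105): 101101111
Gen 2 (rule 18): 000000000
Gen 3 (rule 105): 111111111
Gen 4 (rule 18): 000000000
Gen 5 (rule 105): 111111111
Gen 6 (rule 18): 000000000
Gen 7 (rule 105): 111111111
Gen 8 (rule 18): 000000000
Gen 9 (rule 105): 111111111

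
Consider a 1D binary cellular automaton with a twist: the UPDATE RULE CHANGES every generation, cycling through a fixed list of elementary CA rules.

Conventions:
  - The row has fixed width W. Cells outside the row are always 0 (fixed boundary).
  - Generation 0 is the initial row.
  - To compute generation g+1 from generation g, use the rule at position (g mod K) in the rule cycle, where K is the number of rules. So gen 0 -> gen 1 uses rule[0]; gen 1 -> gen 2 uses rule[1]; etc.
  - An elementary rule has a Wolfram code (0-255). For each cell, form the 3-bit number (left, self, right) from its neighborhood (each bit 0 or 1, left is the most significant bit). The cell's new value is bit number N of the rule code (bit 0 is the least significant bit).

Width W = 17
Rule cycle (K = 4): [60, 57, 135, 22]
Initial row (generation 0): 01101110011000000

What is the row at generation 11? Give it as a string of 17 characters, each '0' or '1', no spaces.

Answer: 10111010000011001

Derivation:
Gen 0: 01101110011000000
Gen 1 (rule 60): 01011001010100000
Gen 2 (rule 57): 00110100101011111
Gen 3 (rule 135): 11000101101001110
Gen 4 (rule 22): 00101100001110001
Gen 5 (rule 60): 00111010001001001
Gen 6 (rule 57): 10100101100100100
Gen 7 (rule 135): 10101100001101101
Gen 8 (rule 22): 10100010010000001
Gen 9 (rule 60): 11110011011000001
Gen 10 (rule 57): 10001010110111100
Gen 11 (rule 135): 10111010000011001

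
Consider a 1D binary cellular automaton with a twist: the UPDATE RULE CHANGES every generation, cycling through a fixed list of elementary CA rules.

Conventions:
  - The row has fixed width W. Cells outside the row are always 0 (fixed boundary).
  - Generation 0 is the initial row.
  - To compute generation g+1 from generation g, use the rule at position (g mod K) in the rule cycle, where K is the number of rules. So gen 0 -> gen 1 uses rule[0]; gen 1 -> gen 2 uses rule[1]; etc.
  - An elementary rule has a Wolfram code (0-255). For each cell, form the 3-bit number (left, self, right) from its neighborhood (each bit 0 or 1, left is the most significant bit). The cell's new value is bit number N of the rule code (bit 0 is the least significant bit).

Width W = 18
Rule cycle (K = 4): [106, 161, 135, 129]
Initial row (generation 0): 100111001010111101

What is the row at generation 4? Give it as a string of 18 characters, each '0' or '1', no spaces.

Answer: 000100000000011110

Derivation:
Gen 0: 100111001010111101
Gen 1 (rule 106): 001101010101100110
Gen 2 (rule 161): 100010101010000000
Gen 3 (rule 135): 101110101010111111
Gen 4 (rule 129): 000100000000011110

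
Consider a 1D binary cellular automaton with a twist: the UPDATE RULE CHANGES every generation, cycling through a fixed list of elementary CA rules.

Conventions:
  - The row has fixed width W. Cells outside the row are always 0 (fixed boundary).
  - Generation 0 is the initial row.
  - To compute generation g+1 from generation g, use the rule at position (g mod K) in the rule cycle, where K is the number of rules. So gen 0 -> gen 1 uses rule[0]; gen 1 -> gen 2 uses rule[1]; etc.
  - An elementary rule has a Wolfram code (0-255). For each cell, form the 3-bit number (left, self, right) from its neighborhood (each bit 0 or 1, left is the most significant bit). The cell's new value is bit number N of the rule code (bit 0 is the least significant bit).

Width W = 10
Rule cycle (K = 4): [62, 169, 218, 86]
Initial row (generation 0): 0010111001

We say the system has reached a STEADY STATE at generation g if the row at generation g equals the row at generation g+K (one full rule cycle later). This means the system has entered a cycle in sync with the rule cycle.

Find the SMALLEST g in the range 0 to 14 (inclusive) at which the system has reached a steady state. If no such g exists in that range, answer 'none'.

Answer: none

Derivation:
Gen 0: 0010111001
Gen 1 (rule 62): 0111100111
Gen 2 (rule 169): 0111000110
Gen 3 (rule 218): 1111101111
Gen 4 (rule 86): 0000100001
Gen 5 (rule 62): 0001110011
Gen 6 (rule 169): 1101100010
Gen 7 (rule 218): 1101110101
Gen 8 (rule 86): 0100010101
Gen 9 (rule 62): 1110111111
Gen 10 (rule 169): 1101111110
Gen 11 (rule 218): 1101111111
Gen 12 (rule 86): 0100000001
Gen 13 (rule 62): 1110000011
Gen 14 (rule 169): 1100111010
Gen 15 (rule 218): 1111111001
Gen 16 (rule 86): 0000001111
Gen 17 (rule 62): 0000011000
Gen 18 (rule 169): 1111010011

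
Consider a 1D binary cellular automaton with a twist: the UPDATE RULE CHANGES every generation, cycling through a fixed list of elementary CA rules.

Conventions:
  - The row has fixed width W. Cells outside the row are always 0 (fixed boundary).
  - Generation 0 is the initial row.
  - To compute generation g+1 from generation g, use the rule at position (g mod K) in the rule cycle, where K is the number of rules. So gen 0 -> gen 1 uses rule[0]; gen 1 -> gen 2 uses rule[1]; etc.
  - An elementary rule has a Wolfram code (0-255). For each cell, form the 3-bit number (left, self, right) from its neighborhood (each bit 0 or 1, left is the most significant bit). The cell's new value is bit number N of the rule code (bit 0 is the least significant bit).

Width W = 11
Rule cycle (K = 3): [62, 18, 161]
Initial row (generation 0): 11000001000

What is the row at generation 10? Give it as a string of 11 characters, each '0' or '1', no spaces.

Answer: 00110011110

Derivation:
Gen 0: 11000001000
Gen 1 (rule 62): 10100011100
Gen 2 (rule 18): 00010100010
Gen 3 (rule 161): 11001001000
Gen 4 (rule 62): 10111111100
Gen 5 (rule 18): 00000000010
Gen 6 (rule 161): 11111111000
Gen 7 (rule 62): 10000000100
Gen 8 (rule 18): 01000001010
Gen 9 (rule 161): 00011100100
Gen 10 (rule 62): 00110011110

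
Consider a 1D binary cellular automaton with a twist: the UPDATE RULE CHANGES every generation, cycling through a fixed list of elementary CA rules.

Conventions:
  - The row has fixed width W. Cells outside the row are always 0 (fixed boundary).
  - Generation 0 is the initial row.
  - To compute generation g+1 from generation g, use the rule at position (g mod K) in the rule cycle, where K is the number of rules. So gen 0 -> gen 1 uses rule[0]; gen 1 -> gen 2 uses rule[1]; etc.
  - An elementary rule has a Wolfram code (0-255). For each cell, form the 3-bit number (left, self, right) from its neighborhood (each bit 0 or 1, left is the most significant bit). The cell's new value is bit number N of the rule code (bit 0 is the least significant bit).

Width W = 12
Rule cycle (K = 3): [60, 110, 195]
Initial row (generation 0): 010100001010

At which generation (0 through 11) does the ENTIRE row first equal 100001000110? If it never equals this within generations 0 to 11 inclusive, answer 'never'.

Gen 0: 010100001010
Gen 1 (rule 60): 011110001111
Gen 2 (rule 110): 110010011001
Gen 3 (rule 195): 010100101010
Gen 4 (rule 60): 011110111111
Gen 5 (rule 110): 110011100001
Gen 6 (rule 195): 010101101110
Gen 7 (rule 60): 011111011001
Gen 8 (rule 110): 110001111011
Gen 9 (rule 195): 010110111001
Gen 10 (rule 60): 011101100101
Gen 11 (rule 110): 110111101111

Answer: never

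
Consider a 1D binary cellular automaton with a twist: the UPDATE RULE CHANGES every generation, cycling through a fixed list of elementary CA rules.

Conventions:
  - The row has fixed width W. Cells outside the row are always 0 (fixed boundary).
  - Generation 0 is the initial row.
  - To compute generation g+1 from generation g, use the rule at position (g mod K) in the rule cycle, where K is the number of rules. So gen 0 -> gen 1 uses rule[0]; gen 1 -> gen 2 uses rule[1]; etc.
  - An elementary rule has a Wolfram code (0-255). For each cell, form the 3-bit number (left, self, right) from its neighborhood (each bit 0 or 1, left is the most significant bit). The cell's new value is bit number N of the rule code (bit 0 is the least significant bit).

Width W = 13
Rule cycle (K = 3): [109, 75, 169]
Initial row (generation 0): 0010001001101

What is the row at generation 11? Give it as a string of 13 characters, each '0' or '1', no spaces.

Gen 0: 0010001001101
Gen 1 (rule 109): 1010101001111
Gen 2 (rule 75): 0000000011001
Gen 3 (rule 169): 1111111010000
Gen 4 (rule 109): 1000001110111
Gen 5 (rule 75): 0011111010101
Gen 6 (rule 169): 1011110101010
Gen 7 (rule 109): 1110011111110
Gen 8 (rule 75): 1010110000010
Gen 9 (rule 169): 0101100111000
Gen 10 (rule 109): 0111100101011
Gen 11 (rule 75): 1100101000011

Answer: 1100101000011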